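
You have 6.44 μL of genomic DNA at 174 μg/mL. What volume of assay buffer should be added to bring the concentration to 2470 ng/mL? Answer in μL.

2470 ng/mL = 2.47 μg/mL.
V₂ = C₁V₁/C₂ = 174 × 6.44 / 2.47 = 454 μL.
Diluent to add = V₂ − V₁ = 454 − 6.44 = 447 μL.

447 μL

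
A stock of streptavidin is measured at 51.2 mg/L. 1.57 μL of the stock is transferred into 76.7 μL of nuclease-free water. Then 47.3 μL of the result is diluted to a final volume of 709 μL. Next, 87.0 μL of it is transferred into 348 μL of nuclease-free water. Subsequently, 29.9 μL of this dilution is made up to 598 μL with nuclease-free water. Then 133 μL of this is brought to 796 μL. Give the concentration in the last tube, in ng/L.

114 ng/L

Overall dilution factor = 49.85 × 14.99 × 5 × 20 × 5.985 = 4.47 × 10⁵.
51.2 mg/L / 4.47 × 10⁵ = 1.14 × 10⁻⁴ mg/L = 114 ng/L.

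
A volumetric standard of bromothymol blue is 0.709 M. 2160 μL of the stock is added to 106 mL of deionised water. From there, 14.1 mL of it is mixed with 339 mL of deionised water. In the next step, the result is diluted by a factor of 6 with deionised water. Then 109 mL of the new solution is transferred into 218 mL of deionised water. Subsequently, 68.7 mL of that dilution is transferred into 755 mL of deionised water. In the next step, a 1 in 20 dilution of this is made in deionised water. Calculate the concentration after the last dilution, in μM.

0.131 μM

Overall dilution factor = 50.07 × 25.04 × 6 × 3 × 11.99 × 20 = 5.41 × 10⁶.
0.709 M / 5.41 × 10⁶ = 1.31 × 10⁻⁷ M = 0.131 μM.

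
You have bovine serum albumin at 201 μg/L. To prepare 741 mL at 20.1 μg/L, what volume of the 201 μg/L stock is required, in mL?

V₁ = C₂V₂/C₁ = 20.1 × 741 / 201 = 74.1 mL.

74.1 mL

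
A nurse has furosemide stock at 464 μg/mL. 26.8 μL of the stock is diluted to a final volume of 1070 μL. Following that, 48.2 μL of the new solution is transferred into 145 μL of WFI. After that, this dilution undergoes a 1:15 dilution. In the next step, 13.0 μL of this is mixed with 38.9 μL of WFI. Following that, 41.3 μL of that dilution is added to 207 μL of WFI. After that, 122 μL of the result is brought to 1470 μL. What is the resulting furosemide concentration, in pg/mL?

Overall dilution factor = 39.93 × 4.008 × 15 × 3.992 × 6.012 × 12.05 = 6.94 × 10⁵.
464 μg/mL / 6.94 × 10⁵ = 6.68 × 10⁻⁴ μg/mL = 668 pg/mL.

668 pg/mL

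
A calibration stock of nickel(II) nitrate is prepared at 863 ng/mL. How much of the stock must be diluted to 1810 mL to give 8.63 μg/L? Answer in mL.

8.63 μg/L = 8.63 ng/mL.
V₁ = C₂V₂/C₁ = 8.63 × 1810 / 863 = 18.1 mL.

18.1 mL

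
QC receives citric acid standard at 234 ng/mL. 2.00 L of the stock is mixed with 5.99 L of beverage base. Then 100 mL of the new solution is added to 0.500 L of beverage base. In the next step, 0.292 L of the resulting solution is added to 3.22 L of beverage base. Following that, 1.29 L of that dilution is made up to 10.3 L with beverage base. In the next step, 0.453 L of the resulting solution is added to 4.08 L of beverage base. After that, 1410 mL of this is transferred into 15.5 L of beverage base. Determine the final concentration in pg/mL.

0.847 pg/mL

Overall dilution factor = 3.995 × 6 × 12.03 × 7.984 × 10.01 × 11.99 = 2.76 × 10⁵.
234 ng/mL / 2.76 × 10⁵ = 8.47 × 10⁻⁴ ng/mL = 0.847 pg/mL.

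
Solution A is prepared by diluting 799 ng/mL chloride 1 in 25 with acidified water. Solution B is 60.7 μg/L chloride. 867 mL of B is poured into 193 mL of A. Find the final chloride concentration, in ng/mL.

55.5 ng/mL

C_A = 799 ng/mL / 25 = 32.0 ng/mL.
C_B = 60.7 μg/L = 60.7 ng/mL.
C_mix = (C_A·V_A + C_B·V_B)/(V_A + V_B) = (32.0×193 + 60.7×867) / 1060 = 55.5 ng/mL.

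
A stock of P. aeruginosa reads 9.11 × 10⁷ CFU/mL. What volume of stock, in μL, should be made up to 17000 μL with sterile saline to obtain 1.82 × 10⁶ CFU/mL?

340 μL

V₁ = C₂V₂/C₁ = 1.82 × 10⁶ × 17000 / 9.11 × 10⁷ = 340 μL.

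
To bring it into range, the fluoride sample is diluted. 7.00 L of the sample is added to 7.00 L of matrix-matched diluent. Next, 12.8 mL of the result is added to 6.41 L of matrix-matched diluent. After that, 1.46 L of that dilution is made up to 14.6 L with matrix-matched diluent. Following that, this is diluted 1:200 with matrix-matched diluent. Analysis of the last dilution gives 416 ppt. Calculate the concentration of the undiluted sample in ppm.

Overall dilution factor = 2 × 501.8 × 10 × 200 = 2.01 × 10⁶.
Original = 416 ppt × 2.01 × 10⁶ = 8.35 × 10⁸ ppt = 835 ppm.

835 ppm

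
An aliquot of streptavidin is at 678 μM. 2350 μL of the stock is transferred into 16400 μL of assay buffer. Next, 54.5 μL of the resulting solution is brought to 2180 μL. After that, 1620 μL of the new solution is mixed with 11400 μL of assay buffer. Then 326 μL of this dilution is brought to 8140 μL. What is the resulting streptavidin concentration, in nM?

Overall dilution factor = 7.979 × 40 × 8.037 × 24.97 = 6.40 × 10⁴.
678 μM / 6.40 × 10⁴ = 0.0106 μM = 10.6 nM.

10.6 nM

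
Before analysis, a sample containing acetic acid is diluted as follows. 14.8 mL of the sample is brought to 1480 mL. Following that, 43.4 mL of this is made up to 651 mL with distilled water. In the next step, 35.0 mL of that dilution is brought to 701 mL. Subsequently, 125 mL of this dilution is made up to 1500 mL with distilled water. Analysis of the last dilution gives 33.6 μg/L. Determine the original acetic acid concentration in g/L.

12.1 g/L

Overall dilution factor = 100 × 15 × 20.03 × 12 = 3.61 × 10⁵.
Original = 33.6 μg/L × 3.61 × 10⁵ = 1.21 × 10⁷ μg/L = 12.1 g/L.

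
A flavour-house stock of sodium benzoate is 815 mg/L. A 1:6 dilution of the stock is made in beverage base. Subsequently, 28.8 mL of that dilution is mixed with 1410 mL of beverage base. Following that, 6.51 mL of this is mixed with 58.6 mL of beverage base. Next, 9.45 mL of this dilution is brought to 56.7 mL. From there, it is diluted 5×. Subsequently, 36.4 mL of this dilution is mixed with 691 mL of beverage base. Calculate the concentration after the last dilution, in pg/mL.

453 pg/mL

Overall dilution factor = 6 × 49.96 × 10.00 × 6 × 5 × 19.98 = 1.80 × 10⁶.
815 mg/L / 1.80 × 10⁶ = 4.53 × 10⁻⁴ mg/L = 453 pg/mL.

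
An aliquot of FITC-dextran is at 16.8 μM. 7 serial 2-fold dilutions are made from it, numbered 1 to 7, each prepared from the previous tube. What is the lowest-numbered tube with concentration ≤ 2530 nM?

Tube n has concentration 16.8 μM / 2ⁿ.
Need 2ⁿ ≥ 16.8 μM / 2530 nM = 6.64, so n ≥ 2.73.
First such tube: n = 3.

tube 3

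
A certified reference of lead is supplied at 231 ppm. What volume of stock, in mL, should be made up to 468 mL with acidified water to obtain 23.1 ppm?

V₁ = C₂V₂/C₁ = 23.1 × 468 / 231 = 46.8 mL.

46.8 mL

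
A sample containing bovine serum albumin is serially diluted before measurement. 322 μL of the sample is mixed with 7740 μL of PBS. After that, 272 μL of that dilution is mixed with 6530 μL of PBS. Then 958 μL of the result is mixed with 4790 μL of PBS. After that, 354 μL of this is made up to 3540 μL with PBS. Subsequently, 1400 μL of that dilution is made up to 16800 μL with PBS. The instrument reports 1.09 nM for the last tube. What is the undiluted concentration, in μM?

491 μM

Overall dilution factor = 25.04 × 25.01 × 6 × 10 × 12 = 4.51 × 10⁵.
Original = 1.09 nM × 4.51 × 10⁵ = 4.91 × 10⁵ nM = 491 μM.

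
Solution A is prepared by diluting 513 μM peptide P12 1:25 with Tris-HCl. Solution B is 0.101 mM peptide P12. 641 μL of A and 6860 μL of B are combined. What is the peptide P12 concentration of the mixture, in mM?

C_A = 513 μM / 25 = 20.5 μM.
C_B = 0.101 mM = 101 μM.
C_mix = (C_A·V_A + C_B·V_B)/(V_A + V_B) = (20.5×641 + 101×6860) / 7501 = 94.1 μM = 0.0941 mM.

0.0941 mM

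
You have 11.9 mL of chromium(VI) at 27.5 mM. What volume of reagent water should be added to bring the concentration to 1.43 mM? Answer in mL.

217 mL

V₂ = C₁V₁/C₂ = 27.5 × 11.9 / 1.43 = 229 mL.
Diluent to add = V₂ − V₁ = 229 − 11.9 = 217 mL.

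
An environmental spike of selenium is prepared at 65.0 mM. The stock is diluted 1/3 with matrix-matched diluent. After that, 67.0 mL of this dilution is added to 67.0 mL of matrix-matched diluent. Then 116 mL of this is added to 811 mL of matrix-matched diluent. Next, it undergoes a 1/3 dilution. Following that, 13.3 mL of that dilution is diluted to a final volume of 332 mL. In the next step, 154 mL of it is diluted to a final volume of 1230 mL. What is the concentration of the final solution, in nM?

2270 nM

Overall dilution factor = 3 × 2 × 7.991 × 3 × 24.96 × 7.987 = 2.87 × 10⁴.
65.0 mM / 2.87 × 10⁴ = 2.27 × 10⁻³ mM = 2270 nM.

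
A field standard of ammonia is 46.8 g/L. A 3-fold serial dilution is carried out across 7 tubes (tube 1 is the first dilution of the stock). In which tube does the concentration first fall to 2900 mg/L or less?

Tube n has concentration 46.8 g/L / 3ⁿ.
Need 3ⁿ ≥ 46.8 g/L / 2900 mg/L = 16.1, so n ≥ 2.53.
First such tube: n = 3.

tube 3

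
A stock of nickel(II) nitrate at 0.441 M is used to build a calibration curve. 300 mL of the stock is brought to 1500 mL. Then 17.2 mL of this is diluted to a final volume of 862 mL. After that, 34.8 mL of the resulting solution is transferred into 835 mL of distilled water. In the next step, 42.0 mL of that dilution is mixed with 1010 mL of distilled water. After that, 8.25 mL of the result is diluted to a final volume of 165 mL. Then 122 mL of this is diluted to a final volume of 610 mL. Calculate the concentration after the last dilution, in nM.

28.1 nM

Overall dilution factor = 5 × 50.12 × 24.99 × 25.05 × 20 × 5 = 1.57 × 10⁷.
0.441 M / 1.57 × 10⁷ = 2.81 × 10⁻⁸ M = 28.1 nM.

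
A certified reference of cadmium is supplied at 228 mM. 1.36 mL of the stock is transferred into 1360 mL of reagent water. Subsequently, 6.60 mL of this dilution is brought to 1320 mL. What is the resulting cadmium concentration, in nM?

1140 nM

Overall dilution factor = 1001 × 200 = 2.00 × 10⁵.
228 mM / 2.00 × 10⁵ = 1.14 × 10⁻³ mM = 1140 nM.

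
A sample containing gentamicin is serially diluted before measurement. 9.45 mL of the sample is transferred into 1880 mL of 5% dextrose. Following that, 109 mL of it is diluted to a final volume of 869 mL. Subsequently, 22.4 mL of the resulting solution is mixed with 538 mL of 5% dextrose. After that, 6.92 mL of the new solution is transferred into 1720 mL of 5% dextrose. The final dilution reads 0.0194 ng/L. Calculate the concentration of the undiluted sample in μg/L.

193 μg/L

Overall dilution factor = 199.9 × 7.972 × 25.02 × 249.6 = 9.95 × 10⁶.
Original = 0.0194 ng/L × 9.95 × 10⁶ = 1.93 × 10⁵ ng/L = 193 μg/L.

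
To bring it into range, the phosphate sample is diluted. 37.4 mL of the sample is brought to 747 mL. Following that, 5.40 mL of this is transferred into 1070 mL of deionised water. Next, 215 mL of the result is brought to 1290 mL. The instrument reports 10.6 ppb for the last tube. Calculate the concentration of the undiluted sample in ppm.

253 ppm

Overall dilution factor = 19.97 × 199.1 × 6 = 2.39 × 10⁴.
Original = 10.6 ppb × 2.39 × 10⁴ = 2.53 × 10⁵ ppb = 253 ppm.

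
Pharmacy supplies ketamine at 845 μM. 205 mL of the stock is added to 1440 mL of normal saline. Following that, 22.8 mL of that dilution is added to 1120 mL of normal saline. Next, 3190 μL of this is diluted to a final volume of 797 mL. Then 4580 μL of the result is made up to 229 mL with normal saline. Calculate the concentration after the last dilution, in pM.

168 pM

Overall dilution factor = 8.024 × 50.12 × 249.8 × 50 = 5.02 × 10⁶.
845 μM / 5.02 × 10⁶ = 1.68 × 10⁻⁴ μM = 168 pM.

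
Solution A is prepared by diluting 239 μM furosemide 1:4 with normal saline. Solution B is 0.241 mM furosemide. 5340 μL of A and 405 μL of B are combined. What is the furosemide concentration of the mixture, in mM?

0.0725 mM

C_A = 239 μM / 4 = 59.8 μM.
C_B = 0.241 mM = 241 μM.
C_mix = (C_A·V_A + C_B·V_B)/(V_A + V_B) = (59.8×5340 + 241×405) / 5745 = 72.5 μM = 0.0725 mM.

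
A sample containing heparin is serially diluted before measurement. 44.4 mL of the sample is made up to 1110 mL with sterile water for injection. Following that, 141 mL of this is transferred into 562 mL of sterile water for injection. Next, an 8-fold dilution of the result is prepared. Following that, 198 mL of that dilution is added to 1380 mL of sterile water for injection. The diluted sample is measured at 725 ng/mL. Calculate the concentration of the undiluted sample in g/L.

5.76 g/L

Overall dilution factor = 25 × 4.986 × 8 × 7.970 = 7947.
Original = 725 ng/mL × 7947 = 5.76 × 10⁶ ng/mL = 5.76 g/L.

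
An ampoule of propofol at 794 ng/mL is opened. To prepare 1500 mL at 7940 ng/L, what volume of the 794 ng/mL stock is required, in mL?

15.0 mL

7940 ng/L = 7.94 ng/mL.
V₁ = C₂V₂/C₁ = 7.94 × 1500 / 794 = 15.0 mL.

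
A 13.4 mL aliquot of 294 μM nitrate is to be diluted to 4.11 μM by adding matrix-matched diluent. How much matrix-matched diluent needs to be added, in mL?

V₂ = C₁V₁/C₂ = 294 × 13.4 / 4.11 = 959 mL.
Diluent to add = V₂ − V₁ = 959 − 13.4 = 945 mL.

945 mL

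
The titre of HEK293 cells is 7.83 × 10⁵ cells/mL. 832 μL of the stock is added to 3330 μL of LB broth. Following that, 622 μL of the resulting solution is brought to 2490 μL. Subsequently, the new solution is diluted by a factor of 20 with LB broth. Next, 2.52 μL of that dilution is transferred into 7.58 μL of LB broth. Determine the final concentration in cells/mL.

488 cells/mL

Overall dilution factor = 5.002 × 4.003 × 20 × 4.008 = 1605.
7.83 × 10⁵ cells/mL / 1605 = 488 cells/mL.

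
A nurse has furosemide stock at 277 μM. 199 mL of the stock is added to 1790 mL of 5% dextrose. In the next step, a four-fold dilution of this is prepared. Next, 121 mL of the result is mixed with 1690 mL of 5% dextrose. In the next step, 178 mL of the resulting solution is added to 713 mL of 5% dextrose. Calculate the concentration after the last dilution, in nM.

Overall dilution factor = 9.995 × 4 × 14.97 × 5.006 = 2995.
277 μM / 2995 = 0.0925 μM = 92.5 nM.

92.5 nM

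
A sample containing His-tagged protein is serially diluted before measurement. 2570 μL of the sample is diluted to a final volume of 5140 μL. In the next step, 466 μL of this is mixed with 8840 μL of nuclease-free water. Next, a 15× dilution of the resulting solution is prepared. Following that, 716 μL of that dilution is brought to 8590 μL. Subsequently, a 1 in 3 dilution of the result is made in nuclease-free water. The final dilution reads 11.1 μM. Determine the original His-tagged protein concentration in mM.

239 mM

Overall dilution factor = 2 × 19.97 × 15 × 12.00 × 3 = 2.16 × 10⁴.
Original = 11.1 μM × 2.16 × 10⁴ = 2.39 × 10⁵ μM = 239 mM.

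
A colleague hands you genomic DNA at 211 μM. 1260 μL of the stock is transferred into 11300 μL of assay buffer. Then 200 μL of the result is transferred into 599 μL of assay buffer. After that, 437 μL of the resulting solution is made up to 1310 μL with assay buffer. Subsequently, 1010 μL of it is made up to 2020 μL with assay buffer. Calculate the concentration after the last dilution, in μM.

Overall dilution factor = 9.968 × 3.995 × 2.998 × 2 = 239.
211 μM / 239 = 0.884 μM.

0.884 μM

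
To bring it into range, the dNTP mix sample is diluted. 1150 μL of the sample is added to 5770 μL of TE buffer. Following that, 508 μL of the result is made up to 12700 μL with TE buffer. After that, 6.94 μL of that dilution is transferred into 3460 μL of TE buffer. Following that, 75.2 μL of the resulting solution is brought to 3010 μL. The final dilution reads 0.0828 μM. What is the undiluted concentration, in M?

0.249 M

Overall dilution factor = 6.017 × 25 × 499.6 × 40.03 = 3.01 × 10⁶.
Original = 0.0828 μM × 3.01 × 10⁶ = 2.49 × 10⁵ μM = 0.249 M.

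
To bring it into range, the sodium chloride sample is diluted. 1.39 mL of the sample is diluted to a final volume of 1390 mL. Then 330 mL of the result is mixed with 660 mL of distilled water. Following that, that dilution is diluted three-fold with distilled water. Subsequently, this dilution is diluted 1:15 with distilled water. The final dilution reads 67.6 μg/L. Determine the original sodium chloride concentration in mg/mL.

Overall dilution factor = 1000 × 3 × 3 × 15 = 1.35 × 10⁵.
Original = 67.6 μg/L × 1.35 × 10⁵ = 9.13 × 10⁶ μg/L = 9.13 mg/mL.

9.13 mg/mL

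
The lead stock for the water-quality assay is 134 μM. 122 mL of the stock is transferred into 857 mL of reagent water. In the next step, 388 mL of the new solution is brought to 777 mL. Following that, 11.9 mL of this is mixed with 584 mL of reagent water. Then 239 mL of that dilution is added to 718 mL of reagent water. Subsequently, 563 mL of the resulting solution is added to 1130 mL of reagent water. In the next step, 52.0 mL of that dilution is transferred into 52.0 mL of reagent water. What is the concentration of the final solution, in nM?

6.91 nM

Overall dilution factor = 8.025 × 2.003 × 50.08 × 4.004 × 3.007 × 2 = 1.94 × 10⁴.
134 μM / 1.94 × 10⁴ = 6.91 × 10⁻³ μM = 6.91 nM.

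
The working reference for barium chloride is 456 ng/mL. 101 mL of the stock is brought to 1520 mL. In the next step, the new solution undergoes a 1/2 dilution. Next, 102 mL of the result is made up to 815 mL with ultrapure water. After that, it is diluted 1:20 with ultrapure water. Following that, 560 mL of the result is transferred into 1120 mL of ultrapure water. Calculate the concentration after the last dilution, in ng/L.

Overall dilution factor = 15.05 × 2 × 7.990 × 20 × 3 = 1.44 × 10⁴.
456 ng/mL / 1.44 × 10⁴ = 0.0316 ng/mL = 31.6 ng/L.

31.6 ng/L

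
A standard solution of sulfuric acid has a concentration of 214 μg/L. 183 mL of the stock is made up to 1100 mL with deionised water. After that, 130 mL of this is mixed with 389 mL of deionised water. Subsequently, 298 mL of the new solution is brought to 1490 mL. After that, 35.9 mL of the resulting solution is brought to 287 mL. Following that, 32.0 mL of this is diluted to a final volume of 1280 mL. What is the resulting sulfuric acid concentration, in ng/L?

5.58 ng/L

Overall dilution factor = 6.011 × 3.992 × 5 × 7.994 × 40 = 3.84 × 10⁴.
214 μg/L / 3.84 × 10⁴ = 5.58 × 10⁻³ μg/L = 5.58 ng/L.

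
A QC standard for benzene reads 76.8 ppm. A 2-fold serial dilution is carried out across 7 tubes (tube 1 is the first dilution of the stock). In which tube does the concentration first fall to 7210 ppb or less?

tube 4

Tube n has concentration 76.8 ppm / 2ⁿ.
Need 2ⁿ ≥ 76.8 ppm / 7210 ppb = 10.7, so n ≥ 3.41.
First such tube: n = 4.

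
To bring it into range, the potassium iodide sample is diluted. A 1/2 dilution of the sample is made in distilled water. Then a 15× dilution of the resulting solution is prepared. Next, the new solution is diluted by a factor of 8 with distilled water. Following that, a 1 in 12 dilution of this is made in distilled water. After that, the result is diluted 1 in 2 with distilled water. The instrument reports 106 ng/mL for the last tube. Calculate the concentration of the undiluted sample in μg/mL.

611 μg/mL

Overall dilution factor = 2 × 15 × 8 × 12 × 2 = 5760.
Original = 106 ng/mL × 5760 = 6.11 × 10⁵ ng/mL = 611 μg/mL.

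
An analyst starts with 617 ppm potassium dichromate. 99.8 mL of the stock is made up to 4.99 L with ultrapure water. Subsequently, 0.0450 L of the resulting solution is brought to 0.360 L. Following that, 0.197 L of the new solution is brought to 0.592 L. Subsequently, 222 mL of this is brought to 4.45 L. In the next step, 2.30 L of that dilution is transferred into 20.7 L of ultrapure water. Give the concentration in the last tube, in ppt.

Overall dilution factor = 50 × 8 × 3.005 × 20.05 × 10 = 2.41 × 10⁵.
617 ppm / 2.41 × 10⁵ = 2.56 × 10⁻³ ppm = 2560 ppt.

2560 ppt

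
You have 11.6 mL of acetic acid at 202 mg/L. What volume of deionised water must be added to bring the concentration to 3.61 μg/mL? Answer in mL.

637 mL

3.61 μg/mL = 3.61 mg/L.
V₂ = C₁V₁/C₂ = 202 × 11.6 / 3.61 = 649 mL.
Diluent to add = V₂ − V₁ = 649 − 11.6 = 637 mL.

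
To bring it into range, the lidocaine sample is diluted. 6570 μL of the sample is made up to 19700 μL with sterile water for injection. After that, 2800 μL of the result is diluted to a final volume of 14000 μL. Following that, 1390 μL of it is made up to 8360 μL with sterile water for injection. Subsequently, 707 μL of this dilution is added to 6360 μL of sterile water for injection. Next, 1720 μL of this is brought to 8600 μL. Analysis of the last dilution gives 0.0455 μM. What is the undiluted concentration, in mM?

0.205 mM

Overall dilution factor = 2.998 × 5 × 6.014 × 9.996 × 5 = 4507.
Original = 0.0455 μM × 4507 = 205 μM = 0.205 mM.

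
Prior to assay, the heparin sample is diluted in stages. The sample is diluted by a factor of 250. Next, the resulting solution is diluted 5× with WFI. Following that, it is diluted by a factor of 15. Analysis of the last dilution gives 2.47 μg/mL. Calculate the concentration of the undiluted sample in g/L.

Overall dilution factor = 250 × 5 × 15 = 1.88 × 10⁴.
Original = 2.47 μg/mL × 1.88 × 10⁴ = 4.63 × 10⁴ μg/mL = 46.3 g/L.

46.3 g/L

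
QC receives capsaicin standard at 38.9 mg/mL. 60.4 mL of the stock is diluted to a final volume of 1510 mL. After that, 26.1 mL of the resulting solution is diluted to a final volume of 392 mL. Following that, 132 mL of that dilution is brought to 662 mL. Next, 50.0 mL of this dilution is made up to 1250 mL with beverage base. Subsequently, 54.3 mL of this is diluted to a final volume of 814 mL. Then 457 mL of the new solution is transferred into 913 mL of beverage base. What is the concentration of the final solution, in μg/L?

Overall dilution factor = 25 × 15.02 × 5.015 × 25 × 14.99 × 2.998 = 2.12 × 10⁶.
38.9 mg/mL / 2.12 × 10⁶ = 1.84 × 10⁻⁵ mg/mL = 18.4 μg/L.

18.4 μg/L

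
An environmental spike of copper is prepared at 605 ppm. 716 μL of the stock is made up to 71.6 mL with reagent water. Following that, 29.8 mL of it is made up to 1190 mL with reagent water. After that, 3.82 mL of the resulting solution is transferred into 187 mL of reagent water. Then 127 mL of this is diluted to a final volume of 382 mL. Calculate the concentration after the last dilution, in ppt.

1010 ppt

Overall dilution factor = 100 × 39.93 × 49.95 × 3.008 = 6.00 × 10⁵.
605 ppm / 6.00 × 10⁵ = 1.01 × 10⁻³ ppm = 1010 ppt.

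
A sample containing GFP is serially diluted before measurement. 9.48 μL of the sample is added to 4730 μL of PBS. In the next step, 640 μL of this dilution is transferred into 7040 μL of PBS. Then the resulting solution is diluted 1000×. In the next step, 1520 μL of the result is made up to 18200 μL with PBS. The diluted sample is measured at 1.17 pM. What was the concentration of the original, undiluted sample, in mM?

0.0840 mM

Overall dilution factor = 499.9 × 12 × 1000 × 11.97 = 7.18 × 10⁷.
Original = 1.17 pM × 7.18 × 10⁷ = 8.40 × 10⁷ pM = 0.0840 mM.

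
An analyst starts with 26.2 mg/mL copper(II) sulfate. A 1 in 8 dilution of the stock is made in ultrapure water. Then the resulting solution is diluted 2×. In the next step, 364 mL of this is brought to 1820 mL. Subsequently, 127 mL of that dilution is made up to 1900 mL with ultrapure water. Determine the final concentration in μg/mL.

Overall dilution factor = 8 × 2 × 5 × 14.96 = 1197.
26.2 mg/mL / 1197 = 0.0219 mg/mL = 21.9 μg/mL.

21.9 μg/mL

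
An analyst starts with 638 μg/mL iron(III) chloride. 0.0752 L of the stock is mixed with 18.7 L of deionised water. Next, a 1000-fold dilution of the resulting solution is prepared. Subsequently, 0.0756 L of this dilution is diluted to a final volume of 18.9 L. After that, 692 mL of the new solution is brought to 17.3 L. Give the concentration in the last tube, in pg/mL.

Overall dilution factor = 249.7 × 1000 × 250 × 25 = 1.56 × 10⁹.
638 μg/mL / 1.56 × 10⁹ = 4.09 × 10⁻⁷ μg/mL = 0.409 pg/mL.

0.409 pg/mL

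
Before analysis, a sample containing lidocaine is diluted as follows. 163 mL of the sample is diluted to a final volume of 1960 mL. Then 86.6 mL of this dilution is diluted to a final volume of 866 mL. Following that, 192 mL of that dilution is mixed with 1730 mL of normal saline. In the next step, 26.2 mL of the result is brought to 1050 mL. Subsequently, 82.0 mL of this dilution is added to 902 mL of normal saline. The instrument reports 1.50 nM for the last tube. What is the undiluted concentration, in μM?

Overall dilution factor = 12.02 × 10 × 10.01 × 40.08 × 12 = 5.79 × 10⁵.
Original = 1.50 nM × 5.79 × 10⁵ = 8.68 × 10⁵ nM = 868 μM.

868 μM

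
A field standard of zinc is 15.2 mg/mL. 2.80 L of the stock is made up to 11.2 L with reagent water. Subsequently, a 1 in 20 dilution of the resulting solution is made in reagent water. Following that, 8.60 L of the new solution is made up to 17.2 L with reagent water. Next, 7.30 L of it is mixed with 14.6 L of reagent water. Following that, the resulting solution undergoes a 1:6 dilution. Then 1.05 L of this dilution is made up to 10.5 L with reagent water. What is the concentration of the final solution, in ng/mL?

Overall dilution factor = 4 × 20 × 2 × 3 × 6 × 10 = 2.88 × 10⁴.
15.2 mg/mL / 2.88 × 10⁴ = 5.28 × 10⁻⁴ mg/mL = 528 ng/mL.

528 ng/mL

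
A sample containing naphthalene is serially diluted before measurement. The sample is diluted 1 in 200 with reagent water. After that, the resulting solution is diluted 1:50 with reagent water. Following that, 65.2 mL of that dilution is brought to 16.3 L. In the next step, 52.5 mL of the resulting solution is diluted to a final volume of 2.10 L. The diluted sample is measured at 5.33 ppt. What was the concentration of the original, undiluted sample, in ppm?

533 ppm

Overall dilution factor = 200 × 50 × 250 × 40 = 1.00 × 10⁸.
Original = 5.33 ppt × 1.00 × 10⁸ = 5.33 × 10⁸ ppt = 533 ppm.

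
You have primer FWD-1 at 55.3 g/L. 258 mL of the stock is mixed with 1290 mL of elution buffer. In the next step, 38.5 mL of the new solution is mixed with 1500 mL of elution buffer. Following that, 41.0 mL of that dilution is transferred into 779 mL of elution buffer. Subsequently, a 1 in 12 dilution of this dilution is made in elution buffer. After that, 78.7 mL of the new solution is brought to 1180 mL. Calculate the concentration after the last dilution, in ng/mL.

64.1 ng/mL

Overall dilution factor = 6 × 39.96 × 20 × 12 × 14.99 = 8.63 × 10⁵.
55.3 g/L / 8.63 × 10⁵ = 6.41 × 10⁻⁵ g/L = 64.1 ng/mL.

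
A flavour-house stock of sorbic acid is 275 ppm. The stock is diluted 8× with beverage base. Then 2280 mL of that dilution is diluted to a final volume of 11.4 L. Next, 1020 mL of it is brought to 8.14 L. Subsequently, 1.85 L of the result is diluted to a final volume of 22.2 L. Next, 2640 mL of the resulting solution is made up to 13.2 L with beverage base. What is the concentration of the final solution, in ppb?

14.4 ppb

Overall dilution factor = 8 × 5 × 7.980 × 12 × 5 = 1.92 × 10⁴.
275 ppm / 1.92 × 10⁴ = 0.0144 ppm = 14.4 ppb.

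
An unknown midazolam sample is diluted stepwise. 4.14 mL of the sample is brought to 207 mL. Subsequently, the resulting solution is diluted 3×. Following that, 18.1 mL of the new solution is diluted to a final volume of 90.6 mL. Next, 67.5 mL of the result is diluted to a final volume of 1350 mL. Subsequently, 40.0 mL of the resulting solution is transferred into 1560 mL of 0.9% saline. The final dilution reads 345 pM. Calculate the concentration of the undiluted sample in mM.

0.207 mM

Overall dilution factor = 50 × 3 × 5.006 × 20 × 40 = 6.01 × 10⁵.
Original = 345 pM × 6.01 × 10⁵ = 2.07 × 10⁸ pM = 0.207 mM.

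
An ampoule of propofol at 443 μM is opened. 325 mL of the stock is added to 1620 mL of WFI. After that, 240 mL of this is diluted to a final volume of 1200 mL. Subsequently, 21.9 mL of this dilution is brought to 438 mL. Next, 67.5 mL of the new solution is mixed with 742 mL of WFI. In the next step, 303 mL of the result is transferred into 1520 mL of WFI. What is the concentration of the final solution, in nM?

10.3 nM

Overall dilution factor = 5.985 × 5 × 20 × 11.99 × 6.017 = 4.32 × 10⁴.
443 μM / 4.32 × 10⁴ = 0.0103 μM = 10.3 nM.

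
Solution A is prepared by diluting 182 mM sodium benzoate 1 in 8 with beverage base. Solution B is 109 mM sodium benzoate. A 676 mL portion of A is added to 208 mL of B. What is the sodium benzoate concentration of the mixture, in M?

C_A = 182 mM / 8 = 22.8 mM.
C_mix = (C_A·V_A + C_B·V_B)/(V_A + V_B) = (22.8×676 + 109×208) / 884.0 = 43.0 mM = 0.0430 M.

0.0430 M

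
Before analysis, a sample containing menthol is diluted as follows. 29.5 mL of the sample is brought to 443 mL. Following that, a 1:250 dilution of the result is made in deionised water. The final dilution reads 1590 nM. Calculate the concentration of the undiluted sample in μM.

Overall dilution factor = 15.02 × 250 = 3754.
Original = 1590 nM × 3754 = 5.97 × 10⁶ nM = 5970 μM.

5970 μM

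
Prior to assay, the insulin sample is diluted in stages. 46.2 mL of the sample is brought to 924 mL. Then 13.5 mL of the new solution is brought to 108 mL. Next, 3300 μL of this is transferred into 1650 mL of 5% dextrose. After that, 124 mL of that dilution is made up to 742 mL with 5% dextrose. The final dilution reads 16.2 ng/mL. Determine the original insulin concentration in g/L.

7.77 g/L

Overall dilution factor = 20 × 8 × 501 × 5.984 = 4.80 × 10⁵.
Original = 16.2 ng/mL × 4.80 × 10⁵ = 7.77 × 10⁶ ng/mL = 7.77 g/L.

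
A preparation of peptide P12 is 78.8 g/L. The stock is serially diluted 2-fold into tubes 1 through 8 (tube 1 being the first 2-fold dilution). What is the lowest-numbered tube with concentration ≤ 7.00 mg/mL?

tube 4

Tube n has concentration 78.8 g/L / 2ⁿ.
Need 2ⁿ ≥ 78.8 g/L / 7.00 mg/mL = 11.3, so n ≥ 3.49.
First such tube: n = 4.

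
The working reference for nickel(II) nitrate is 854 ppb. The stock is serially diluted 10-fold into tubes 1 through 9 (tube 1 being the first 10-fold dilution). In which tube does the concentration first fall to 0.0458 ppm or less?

tube 2

Tube n has concentration 854 ppb / 10ⁿ.
Need 10ⁿ ≥ 854 ppb / 0.0458 ppm = 18.6, so n ≥ 1.27.
First such tube: n = 2.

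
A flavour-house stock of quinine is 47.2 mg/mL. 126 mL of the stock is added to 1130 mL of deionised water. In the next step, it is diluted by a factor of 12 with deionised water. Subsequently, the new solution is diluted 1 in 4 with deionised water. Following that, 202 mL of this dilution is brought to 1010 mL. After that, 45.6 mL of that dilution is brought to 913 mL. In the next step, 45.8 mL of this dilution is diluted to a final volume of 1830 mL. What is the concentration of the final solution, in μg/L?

Overall dilution factor = 9.968 × 12 × 4 × 5 × 20.02 × 39.96 = 1.91 × 10⁶.
47.2 mg/mL / 1.91 × 10⁶ = 2.47 × 10⁻⁵ mg/mL = 24.7 μg/L.

24.7 μg/L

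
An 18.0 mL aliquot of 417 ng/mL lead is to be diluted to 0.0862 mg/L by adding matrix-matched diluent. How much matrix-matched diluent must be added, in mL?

0.0862 mg/L = 86.2 ng/mL.
V₂ = C₁V₁/C₂ = 417 × 18.0 / 86.2 = 87.1 mL.
Diluent to add = V₂ − V₁ = 87.1 − 18.0 = 69.1 mL.

69.1 mL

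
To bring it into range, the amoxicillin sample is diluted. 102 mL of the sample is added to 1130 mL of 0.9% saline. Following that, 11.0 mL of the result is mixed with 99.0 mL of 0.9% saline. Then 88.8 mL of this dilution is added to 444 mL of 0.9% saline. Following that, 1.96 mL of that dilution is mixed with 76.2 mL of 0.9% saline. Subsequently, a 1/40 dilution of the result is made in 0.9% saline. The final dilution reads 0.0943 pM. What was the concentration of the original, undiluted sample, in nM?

109 nM

Overall dilution factor = 12.08 × 10 × 6 × 39.88 × 40 = 1.16 × 10⁶.
Original = 0.0943 pM × 1.16 × 10⁶ = 1.09 × 10⁵ pM = 109 nM.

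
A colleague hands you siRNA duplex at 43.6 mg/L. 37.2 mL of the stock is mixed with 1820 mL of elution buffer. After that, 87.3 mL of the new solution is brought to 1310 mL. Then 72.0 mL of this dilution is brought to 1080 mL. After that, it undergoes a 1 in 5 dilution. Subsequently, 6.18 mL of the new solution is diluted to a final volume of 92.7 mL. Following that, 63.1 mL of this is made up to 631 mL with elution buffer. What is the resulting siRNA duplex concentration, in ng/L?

Overall dilution factor = 49.92 × 15.01 × 15 × 5 × 15 × 10 = 8.43 × 10⁶.
43.6 mg/L / 8.43 × 10⁶ = 5.17 × 10⁻⁶ mg/L = 5.17 ng/L.

5.17 ng/L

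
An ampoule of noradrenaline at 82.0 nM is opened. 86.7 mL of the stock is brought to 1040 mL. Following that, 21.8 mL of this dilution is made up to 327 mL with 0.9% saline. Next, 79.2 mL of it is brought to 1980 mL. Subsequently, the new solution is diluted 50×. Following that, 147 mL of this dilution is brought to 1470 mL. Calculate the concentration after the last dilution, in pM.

0.0365 pM

Overall dilution factor = 12.00 × 15 × 25 × 50 × 10 = 2.25 × 10⁶.
82.0 nM / 2.25 × 10⁶ = 3.65 × 10⁻⁵ nM = 0.0365 pM.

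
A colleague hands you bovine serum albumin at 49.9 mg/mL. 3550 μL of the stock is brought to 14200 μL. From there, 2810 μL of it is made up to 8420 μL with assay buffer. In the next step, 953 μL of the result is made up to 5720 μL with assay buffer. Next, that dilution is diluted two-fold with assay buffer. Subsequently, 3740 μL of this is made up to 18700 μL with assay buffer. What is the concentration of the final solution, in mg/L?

Overall dilution factor = 4 × 2.996 × 6.002 × 2 × 5 = 719.
49.9 mg/mL / 719 = 0.0694 mg/mL = 69.4 mg/L.

69.4 mg/L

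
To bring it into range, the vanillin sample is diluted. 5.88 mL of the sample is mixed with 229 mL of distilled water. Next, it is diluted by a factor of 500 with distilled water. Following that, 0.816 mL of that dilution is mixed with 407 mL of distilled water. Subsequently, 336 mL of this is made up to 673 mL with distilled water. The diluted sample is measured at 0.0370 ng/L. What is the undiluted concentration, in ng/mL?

740 ng/mL

Overall dilution factor = 39.95 × 500 × 499.8 × 2.003 = 2.00 × 10⁷.
Original = 0.0370 ng/L × 2.00 × 10⁷ = 7.40 × 10⁵ ng/L = 740 ng/mL.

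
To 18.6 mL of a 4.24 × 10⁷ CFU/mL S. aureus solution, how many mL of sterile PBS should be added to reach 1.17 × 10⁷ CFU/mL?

48.8 mL

V₂ = C₁V₁/C₂ = 4.24 × 10⁷ × 18.6 / 1.17 × 10⁷ = 67.4 mL.
Diluent to add = V₂ − V₁ = 67.4 − 18.6 = 48.8 mL.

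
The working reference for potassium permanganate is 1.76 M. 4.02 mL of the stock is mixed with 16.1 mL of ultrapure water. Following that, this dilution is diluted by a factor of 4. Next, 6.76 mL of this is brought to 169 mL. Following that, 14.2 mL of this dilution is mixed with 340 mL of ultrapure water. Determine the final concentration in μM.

Overall dilution factor = 5.005 × 4 × 25 × 24.94 = 1.25 × 10⁴.
1.76 M / 1.25 × 10⁴ = 1.41 × 10⁻⁴ M = 141 μM.

141 μM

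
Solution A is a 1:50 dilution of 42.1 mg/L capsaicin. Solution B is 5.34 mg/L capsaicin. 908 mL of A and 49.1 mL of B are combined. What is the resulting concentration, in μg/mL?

1.07 μg/mL

C_A = 42.1 mg/L / 50 = 0.842 mg/L.
C_mix = (C_A·V_A + C_B·V_B)/(V_A + V_B) = (0.842×908 + 5.34×49.1) / 957.1 = 1.07 mg/L = 1.07 μg/mL.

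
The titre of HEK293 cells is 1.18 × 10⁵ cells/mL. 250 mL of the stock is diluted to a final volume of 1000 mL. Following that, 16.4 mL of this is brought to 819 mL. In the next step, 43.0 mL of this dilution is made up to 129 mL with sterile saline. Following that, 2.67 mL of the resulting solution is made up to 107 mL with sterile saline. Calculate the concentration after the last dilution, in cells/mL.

4.91 cells/mL

Overall dilution factor = 4 × 49.94 × 3 × 40.07 = 2.40 × 10⁴.
1.18 × 10⁵ cells/mL / 2.40 × 10⁴ = 4.91 cells/mL.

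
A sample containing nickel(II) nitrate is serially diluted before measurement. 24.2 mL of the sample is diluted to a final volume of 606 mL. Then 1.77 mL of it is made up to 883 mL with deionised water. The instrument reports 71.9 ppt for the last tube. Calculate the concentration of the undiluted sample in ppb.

Overall dilution factor = 25.04 × 498.9 = 1.25 × 10⁴.
Original = 71.9 ppt × 1.25 × 10⁴ = 8.98 × 10⁵ ppt = 898 ppb.

898 ppb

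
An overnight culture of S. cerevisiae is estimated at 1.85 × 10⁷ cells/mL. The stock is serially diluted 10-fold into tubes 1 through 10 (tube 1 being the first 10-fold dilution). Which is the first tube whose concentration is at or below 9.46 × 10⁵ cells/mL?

Tube n has concentration 1.85 × 10⁷ cells/mL / 10ⁿ.
Need 10ⁿ ≥ 1.85 × 10⁷ cells/mL / 9.46 × 10⁵ cells/mL = 19.6, so n ≥ 1.29.
First such tube: n = 2.

tube 2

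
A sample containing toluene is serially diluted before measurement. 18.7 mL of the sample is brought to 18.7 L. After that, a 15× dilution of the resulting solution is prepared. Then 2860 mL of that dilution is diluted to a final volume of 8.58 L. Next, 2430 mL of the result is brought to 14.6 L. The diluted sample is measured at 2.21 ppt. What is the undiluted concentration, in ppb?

598 ppb

Overall dilution factor = 1000 × 15 × 3 × 6.008 = 2.70 × 10⁵.
Original = 2.21 ppt × 2.70 × 10⁵ = 5.98 × 10⁵ ppt = 598 ppb.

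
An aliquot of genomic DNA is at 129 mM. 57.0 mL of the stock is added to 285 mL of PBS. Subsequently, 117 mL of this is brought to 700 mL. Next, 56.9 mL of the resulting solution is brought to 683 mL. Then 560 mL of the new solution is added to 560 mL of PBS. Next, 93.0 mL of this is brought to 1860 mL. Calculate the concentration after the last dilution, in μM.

Overall dilution factor = 6 × 5.983 × 12.00 × 2 × 20 = 1.72 × 10⁴.
129 mM / 1.72 × 10⁴ = 7.48 × 10⁻³ mM = 7.48 μM.

7.48 μM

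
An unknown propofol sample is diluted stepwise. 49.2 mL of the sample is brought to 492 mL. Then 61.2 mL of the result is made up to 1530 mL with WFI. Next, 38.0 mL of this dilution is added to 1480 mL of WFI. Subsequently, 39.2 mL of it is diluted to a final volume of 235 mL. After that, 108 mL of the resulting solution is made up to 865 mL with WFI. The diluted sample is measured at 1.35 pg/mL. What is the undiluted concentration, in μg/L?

Overall dilution factor = 10 × 25 × 39.95 × 5.995 × 8.009 = 4.80 × 10⁵.
Original = 1.35 pg/mL × 4.80 × 10⁵ = 6.47 × 10⁵ pg/mL = 647 μg/L.

647 μg/L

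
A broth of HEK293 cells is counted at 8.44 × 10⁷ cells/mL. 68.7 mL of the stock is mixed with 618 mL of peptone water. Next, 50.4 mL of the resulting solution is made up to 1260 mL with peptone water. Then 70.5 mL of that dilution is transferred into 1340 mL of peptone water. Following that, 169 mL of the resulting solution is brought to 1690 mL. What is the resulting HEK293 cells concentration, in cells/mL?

Overall dilution factor = 9.996 × 25 × 20.01 × 10 = 5.00 × 10⁴.
8.44 × 10⁷ cells/mL / 5.00 × 10⁴ = 1690 cells/mL.

1690 cells/mL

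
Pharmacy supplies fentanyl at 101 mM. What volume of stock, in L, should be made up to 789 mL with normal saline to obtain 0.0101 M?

0.0789 L

0.0101 M = 10.1 mM.
V₁ = C₂V₂/C₁ = 10.1 × 789 / 101 = 78.9 mL = 0.0789 L.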